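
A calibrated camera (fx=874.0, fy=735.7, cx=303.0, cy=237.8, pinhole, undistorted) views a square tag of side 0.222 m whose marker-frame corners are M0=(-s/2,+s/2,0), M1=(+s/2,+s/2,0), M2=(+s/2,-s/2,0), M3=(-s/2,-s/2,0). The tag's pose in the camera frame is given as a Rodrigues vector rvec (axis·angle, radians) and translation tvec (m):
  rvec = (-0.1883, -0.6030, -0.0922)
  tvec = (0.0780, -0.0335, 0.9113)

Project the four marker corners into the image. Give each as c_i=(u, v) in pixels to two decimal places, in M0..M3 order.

Intrinsics K: fx=874.0, fy=735.7, cx=303.0, cy=237.8
Marker side s = 0.222 m; corners in marker frame (Z=0):
  M0 = (-0.1110, +0.1110, 0)
  M1 = (+0.1110, +0.1110, 0)
  M2 = (+0.1110, -0.1110, 0)
  M3 = (-0.1110, -0.1110, 0)
rvec = (-0.1883, -0.6030, -0.0922), |rvec| = θ = 0.63841 rad = 36.578°
Rodrigues: sinθ=0.59592, 1−cosθ=0.19696; R = I + sinθ·[k]× + (1−cosθ)·[k]×²:
    [+0.82018 +0.14093 -0.55448]
    [-0.03119 +0.97876 +0.20263]
    [+0.57126 -0.14890 +0.80715]
t = (0.0780, -0.0335, 0.9113) m
M0: Pc = R·M0+t = (+0.00260, +0.07860, +0.83136); u = 874.0·(+0.00260)/0.83136 + 303.0 = 305.7373, v = 735.7·(+0.07860)/0.83136 + 237.8 = 307.3597
M1: Pc = R·M1+t = (+0.18468, +0.07168, +0.95818); u = 874.0·(+0.18468)/0.95818 + 303.0 = 471.4581, v = 735.7·(+0.07168)/0.95818 + 237.8 = 292.8362
M2: Pc = R·M2+t = (+0.15340, -0.14560, +0.99124); u = 874.0·(+0.15340)/0.99124 + 303.0 = 438.2535, v = 735.7·(-0.14560)/0.99124 + 237.8 = 129.7318
M3: Pc = R·M3+t = (-0.02868, -0.13868, +0.86442); u = 874.0·(-0.02868)/0.86442 + 303.0 = 273.9986, v = 735.7·(-0.13868)/0.86442 + 237.8 = 119.7708

c0=(305.74, 307.36) c1=(471.46, 292.84) c2=(438.25, 129.73) c3=(274.00, 119.77)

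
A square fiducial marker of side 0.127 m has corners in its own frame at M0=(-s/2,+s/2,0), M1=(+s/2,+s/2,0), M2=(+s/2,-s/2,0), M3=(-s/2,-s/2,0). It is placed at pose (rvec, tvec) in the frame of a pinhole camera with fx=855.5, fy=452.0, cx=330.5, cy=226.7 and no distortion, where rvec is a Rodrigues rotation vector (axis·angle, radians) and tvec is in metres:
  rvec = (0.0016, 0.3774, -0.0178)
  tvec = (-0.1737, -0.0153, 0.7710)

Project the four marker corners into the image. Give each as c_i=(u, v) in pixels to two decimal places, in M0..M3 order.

Intrinsics K: fx=855.5, fy=452.0, cx=330.5, cy=226.7
Marker side s = 0.127 m; corners in marker frame (Z=0):
  M0 = (-0.0635, +0.0635, 0)
  M1 = (+0.0635, +0.0635, 0)
  M2 = (+0.0635, -0.0635, 0)
  M3 = (-0.0635, -0.0635, 0)
rvec = (0.0016, 0.3774, -0.0178), |rvec| = θ = 0.37782 rad = 21.648°
Rodrigues: sinθ=0.36890, 1−cosθ=0.07053; R = I + sinθ·[k]× + (1−cosθ)·[k]×²:
    [+0.92947 +0.01768 +0.36847]
    [-0.01708 +0.99984 -0.00488]
    [-0.36850 -0.00176 +0.92963]
t = (-0.1737, -0.0153, 0.7710) m
M0: Pc = R·M0+t = (-0.23160, +0.04927, +0.79429); u = 855.5·(-0.23160)/0.79429 + 330.5 = 81.0529, v = 452.0·(+0.04927)/0.79429 + 226.7 = 254.7404
M1: Pc = R·M1+t = (-0.11356, +0.04711, +0.74749); u = 855.5·(-0.11356)/0.74749 + 330.5 = 200.5353, v = 452.0·(+0.04711)/0.74749 + 226.7 = 255.1842
M2: Pc = R·M2+t = (-0.11580, -0.07987, +0.74771); u = 855.5·(-0.11580)/0.74771 + 330.5 = 198.0053, v = 452.0·(-0.07987)/0.74771 + 226.7 = 178.4149
M3: Pc = R·M3+t = (-0.23384, -0.07771, +0.79451); u = 855.5·(-0.23384)/0.79451 + 330.5 = 78.7056, v = 452.0·(-0.07771)/0.79451 + 226.7 = 182.4932

c0=(81.05, 254.74) c1=(200.54, 255.18) c2=(198.01, 178.41) c3=(78.71, 182.49)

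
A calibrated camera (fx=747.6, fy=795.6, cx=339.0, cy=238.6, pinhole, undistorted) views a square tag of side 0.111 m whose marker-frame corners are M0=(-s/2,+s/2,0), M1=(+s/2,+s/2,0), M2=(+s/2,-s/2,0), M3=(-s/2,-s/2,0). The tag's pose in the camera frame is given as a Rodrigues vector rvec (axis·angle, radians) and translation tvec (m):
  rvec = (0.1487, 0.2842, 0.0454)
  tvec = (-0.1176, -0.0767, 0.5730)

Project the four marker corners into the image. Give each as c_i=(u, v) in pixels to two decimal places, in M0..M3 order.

c0=(123.36, 204.60) c1=(252.25, 212.99) c2=(253.16, 53.33) c3=(120.45, 53.13)

Intrinsics K: fx=747.6, fy=795.6, cx=339.0, cy=238.6
Marker side s = 0.111 m; corners in marker frame (Z=0):
  M0 = (-0.0555, +0.0555, 0)
  M1 = (+0.0555, +0.0555, 0)
  M2 = (+0.0555, -0.0555, 0)
  M3 = (-0.0555, -0.0555, 0)
rvec = (0.1487, 0.2842, 0.0454), |rvec| = θ = 0.32395 rad = 18.561°
Rodrigues: sinθ=0.31831, 1−cosθ=0.05201; R = I + sinθ·[k]× + (1−cosθ)·[k]×²:
    [+0.95895 -0.02366 +0.28260]
    [+0.06556 +0.98802 -0.13972]
    [-0.27591 +0.15251 +0.94901]
t = (-0.1176, -0.0767, 0.5730) m
M0: Pc = R·M0+t = (-0.17213, -0.02550, +0.59678); u = 747.6·(-0.17213)/0.59678 + 339.0 = 123.3617, v = 795.6·(-0.02550)/0.59678 + 238.6 = 204.6000
M1: Pc = R·M1+t = (-0.06569, -0.01823, +0.56615); u = 747.6·(-0.06569)/0.56615 + 339.0 = 252.2542, v = 795.6·(-0.01823)/0.56615 + 238.6 = 212.9866
M2: Pc = R·M2+t = (-0.06307, -0.12790, +0.54922); u = 747.6·(-0.06307)/0.54922 + 339.0 = 253.1559, v = 795.6·(-0.12790)/0.54922 + 238.6 = 53.3299
M3: Pc = R·M3+t = (-0.16951, -0.13517, +0.57985); u = 747.6·(-0.16951)/0.57985 + 339.0 = 120.4529, v = 795.6·(-0.13517)/0.57985 + 238.6 = 53.1310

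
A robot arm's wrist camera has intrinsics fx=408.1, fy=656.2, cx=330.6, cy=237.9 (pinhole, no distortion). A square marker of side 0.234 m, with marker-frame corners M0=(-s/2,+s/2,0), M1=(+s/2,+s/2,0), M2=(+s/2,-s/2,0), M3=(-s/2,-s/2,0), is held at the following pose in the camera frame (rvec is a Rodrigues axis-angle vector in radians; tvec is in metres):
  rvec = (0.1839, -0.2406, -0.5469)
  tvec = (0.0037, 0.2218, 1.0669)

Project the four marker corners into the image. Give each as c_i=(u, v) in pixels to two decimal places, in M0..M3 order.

Intrinsics K: fx=408.1, fy=656.2, cx=330.6, cy=237.9
Marker side s = 0.234 m; corners in marker frame (Z=0):
  M0 = (-0.1170, +0.1170, 0)
  M1 = (+0.1170, +0.1170, 0)
  M2 = (+0.1170, -0.1170, 0)
  M3 = (-0.1170, -0.1170, 0)
rvec = (0.1839, -0.2406, -0.5469), |rvec| = θ = 0.62515 rad = 35.818°
Rodrigues: sinθ=0.58522, 1−cosθ=0.18912; R = I + sinθ·[k]× + (1−cosθ)·[k]×²:
    [+0.82724 +0.49056 -0.27390]
    [-0.53338 +0.83889 -0.10848]
    [+0.17656 +0.23583 +0.95562]
t = (0.0037, 0.2218, 1.0669) m
M0: Pc = R·M0+t = (-0.03569, +0.38236, +1.07383); u = 408.1·(-0.03569)/1.07383 + 330.6 = 317.0354, v = 656.2·(+0.38236)/1.07383 + 237.9 = 471.5504
M1: Pc = R·M1+t = (+0.15788, +0.25754, +1.11515); u = 408.1·(+0.15788)/1.11515 + 330.6 = 388.3787, v = 656.2·(+0.25754)/1.11515 + 237.9 = 389.4500
M2: Pc = R·M2+t = (+0.04309, +0.06124, +1.05997); u = 408.1·(+0.04309)/1.05997 + 330.6 = 347.1912, v = 656.2·(+0.06124)/1.05997 + 237.9 = 275.8149
M3: Pc = R·M3+t = (-0.15048, +0.18606, +1.01865); u = 408.1·(-0.15048)/1.01865 + 330.6 = 270.3125, v = 656.2·(+0.18606)/1.01865 + 237.9 = 357.7541

c0=(317.04, 471.55) c1=(388.38, 389.45) c2=(347.19, 275.81) c3=(270.31, 357.75)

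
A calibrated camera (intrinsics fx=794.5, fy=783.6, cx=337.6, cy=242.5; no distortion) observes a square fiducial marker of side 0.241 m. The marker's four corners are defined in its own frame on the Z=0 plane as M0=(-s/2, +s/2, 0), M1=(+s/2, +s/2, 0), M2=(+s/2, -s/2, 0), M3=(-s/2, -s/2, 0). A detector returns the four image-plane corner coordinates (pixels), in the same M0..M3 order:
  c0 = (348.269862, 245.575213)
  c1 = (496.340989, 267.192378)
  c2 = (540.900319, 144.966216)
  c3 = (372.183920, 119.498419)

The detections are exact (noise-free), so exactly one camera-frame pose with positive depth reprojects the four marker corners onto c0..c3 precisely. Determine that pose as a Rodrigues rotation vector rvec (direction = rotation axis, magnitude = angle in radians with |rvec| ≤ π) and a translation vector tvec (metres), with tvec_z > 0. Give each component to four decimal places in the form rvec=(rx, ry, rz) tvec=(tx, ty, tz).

Intrinsics K: fx=794.5, fy=783.6, cx=337.6, cy=242.5
Marker side s = 0.241 m; corners in marker frame (Z=0):
  M0 = (-0.1205, +0.1205, 0)
  M1 = (+0.1205, +0.1205, 0)
  M2 = (+0.1205, -0.1205, 0)
  M3 = (-0.1205, -0.1205, 0)
Detected image corners:
  c0 = (348.269862, 245.575213) px
  c1 = (496.340989, 267.192378) px
  c2 = (540.900319, 144.966216) px
  c3 = (372.183920, 119.498419) px
Planar DLT: solve 8×8 A·h = b for H (H[2,2]=1):
  H  [+665.44964 +97.85047 +438.53658]
  H  [+102.03968 +621.27053 +198.42979]
  H  [+0.02511 +0.54626 +1.00000]
B = K⁻¹H; ‖b₁‖=0.836295, ‖b₂‖=0.836295; λ = 2/(‖b₁‖+‖b₂‖) = 1.195750, sign → tz>0 ⇒ λ=+1.195750
r₁ = λ·B[:,0] = (+0.98877,+0.14642,+0.03002); r₂ = λ·B[:,1] = (-0.13029,+0.74590,+0.65319)
r₃ = r₁×r₂ = (+0.07324,-0.64977,+0.75659); SVD([r₁ r₂ r₃]) → R = UVᵀ:
  R  [+0.98877 -0.13029 +0.07324]
  R  [+0.14642 +0.74590 -0.64977]
  R  [+0.03002 +0.65319 +0.75659]
t = (+0.15191, -0.06725, +1.19575) m
tr R = 2.491259; θ = arccos((tr R − 1)/2) = 0.729318 rad = 41.787°
axis k = ((R−Rᵀ)₃₂, (R−Rᵀ)₁₃, (R−Rᵀ)₂₁) / (2 sinθ) = (+0.977671, +0.032430, +0.207625)
rvec = θ·k = (+0.713032, +0.023652, +0.151424)

rvec=(0.7130, 0.0237, 0.1514) tvec=(0.1519, -0.0672, 1.1958)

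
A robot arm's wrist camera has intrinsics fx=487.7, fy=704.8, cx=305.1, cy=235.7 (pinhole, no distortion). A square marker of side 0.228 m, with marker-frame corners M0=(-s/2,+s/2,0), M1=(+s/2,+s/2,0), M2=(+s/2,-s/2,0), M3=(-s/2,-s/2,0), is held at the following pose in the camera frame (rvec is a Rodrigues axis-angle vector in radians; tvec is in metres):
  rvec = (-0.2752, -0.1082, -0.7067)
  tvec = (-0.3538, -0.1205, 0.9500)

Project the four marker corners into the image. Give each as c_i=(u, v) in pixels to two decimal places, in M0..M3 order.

Intrinsics K: fx=487.7, fy=704.8, cx=305.1, cy=235.7
Marker side s = 0.228 m; corners in marker frame (Z=0):
  M0 = (-0.1140, +0.1140, 0)
  M1 = (+0.1140, +0.1140, 0)
  M2 = (+0.1140, -0.1140, 0)
  M3 = (-0.1140, -0.1140, 0)
rvec = (-0.2752, -0.1082, -0.7067), |rvec| = θ = 0.76607 rad = 43.893°
Rodrigues: sinθ=0.69331, 1−cosθ=0.27936; R = I + sinθ·[k]× + (1−cosθ)·[k]×²:
    [+0.75669 +0.65375 -0.00534]
    [-0.62540 +0.72621 +0.28546]
    [+0.19050 -0.21266 +0.95838]
t = (-0.3538, -0.1205, 0.9500) m
M0: Pc = R·M0+t = (-0.36554, +0.03358, +0.90404); u = 487.7·(-0.36554)/0.90404 + 305.1 = 107.9056, v = 704.8·(+0.03358)/0.90404 + 235.7 = 261.8826
M1: Pc = R·M1+t = (-0.19301, -0.10901, +0.94747); u = 487.7·(-0.19301)/0.94747 + 305.1 = 205.7508, v = 704.8·(-0.10901)/0.94747 + 235.7 = 154.6121
M2: Pc = R·M2+t = (-0.34206, -0.27458, +0.99596); u = 487.7·(-0.34206)/0.99596 + 305.1 = 137.5983, v = 704.8·(-0.27458)/0.99596 + 235.7 = 41.3882
M3: Pc = R·M3+t = (-0.51459, -0.13199, +0.95253); u = 487.7·(-0.51459)/0.95253 + 305.1 = 41.6262, v = 704.8·(-0.13199)/0.95253 + 235.7 = 138.0354

c0=(107.91, 261.88) c1=(205.75, 154.61) c2=(137.60, 41.39) c3=(41.63, 138.04)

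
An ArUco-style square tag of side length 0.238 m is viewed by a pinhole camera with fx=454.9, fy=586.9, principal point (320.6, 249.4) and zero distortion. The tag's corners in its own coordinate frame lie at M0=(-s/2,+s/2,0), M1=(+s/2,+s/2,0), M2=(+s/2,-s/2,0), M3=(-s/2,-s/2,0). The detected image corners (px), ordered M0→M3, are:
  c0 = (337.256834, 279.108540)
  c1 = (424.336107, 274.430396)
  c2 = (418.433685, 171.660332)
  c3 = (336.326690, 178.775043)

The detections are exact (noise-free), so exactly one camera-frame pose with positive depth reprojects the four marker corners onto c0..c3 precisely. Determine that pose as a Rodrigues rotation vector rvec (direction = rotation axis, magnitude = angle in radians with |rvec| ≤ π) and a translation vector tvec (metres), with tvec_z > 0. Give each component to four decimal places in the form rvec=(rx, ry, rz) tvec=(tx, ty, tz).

Intrinsics K: fx=454.9, fy=586.9, cx=320.6, cy=249.4
Marker side s = 0.238 m; corners in marker frame (Z=0):
  M0 = (-0.1190, +0.1190, 0)
  M1 = (+0.1190, +0.1190, 0)
  M2 = (+0.1190, -0.1190, 0)
  M3 = (-0.1190, -0.1190, 0)
Detected image corners:
  c0 = (337.256834, 279.108540) px
  c1 = (424.336107, 274.430396) px
  c2 = (418.433685, 171.660332) px
  c3 = (336.326690, 178.775043) px
Planar DLT: solve 8×8 A·h = b for H (H[2,2]=1):
  H  [+311.58136 -77.65314 +378.46083]
  H  [-50.88530 +371.85316 +224.56965]
  H  [-0.11488 -0.24233 +1.00000]
B = K⁻¹H; ‖b₁‖=0.775405, ‖b₂‖=0.775405; λ = 2/(‖b₁‖+‖b₂‖) = 1.289649, sign → tz>0 ⇒ λ=+1.289649
r₁ = λ·B[:,0] = (+0.98776,-0.04886,-0.14816); r₂ = λ·B[:,1] = (+0.00011,+0.94991,-0.31252)
r₃ = r₁×r₂ = (+0.15601,+0.30868,+0.93829); SVD([r₁ r₂ r₃]) → R = UVᵀ:
  R  [+0.98776 +0.00011 +0.15601]
  R  [-0.04886 +0.94991 +0.30868]
  R  [-0.14816 -0.31252 +0.93829]
t = (+0.16404, -0.05456, +1.28965) m
tr R = 2.875953; θ = arccos((tr R − 1)/2) = 0.354050 rad = 20.286°
axis k = ((R−Rᵀ)₃₂, (R−Rᵀ)₁₃, (R−Rᵀ)₂₁) / (2 sinθ) = (-0.895876, +0.438657, -0.070613)
rvec = θ·k = (-0.317185, +0.155307, -0.025001)

rvec=(-0.3172, 0.1553, -0.0250) tvec=(0.1640, -0.0546, 1.2896)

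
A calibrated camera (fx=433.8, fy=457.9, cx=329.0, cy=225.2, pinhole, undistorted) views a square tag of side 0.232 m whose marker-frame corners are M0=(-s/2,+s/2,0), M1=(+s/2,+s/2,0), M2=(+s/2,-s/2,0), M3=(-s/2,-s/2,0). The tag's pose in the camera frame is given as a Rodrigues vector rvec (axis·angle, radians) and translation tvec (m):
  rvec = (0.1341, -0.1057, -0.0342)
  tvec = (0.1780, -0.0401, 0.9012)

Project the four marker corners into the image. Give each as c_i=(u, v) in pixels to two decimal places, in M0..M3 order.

Intrinsics K: fx=433.8, fy=457.9, cx=329.0, cy=225.2
Marker side s = 0.232 m; corners in marker frame (Z=0):
  M0 = (-0.1160, +0.1160, 0)
  M1 = (+0.1160, +0.1160, 0)
  M2 = (+0.1160, -0.1160, 0)
  M3 = (-0.1160, -0.1160, 0)
rvec = (0.1341, -0.1057, -0.0342), |rvec| = θ = 0.17414 rad = 9.978°
Rodrigues: sinθ=0.17326, 1−cosθ=0.01512; R = I + sinθ·[k]× + (1−cosθ)·[k]×²:
    [+0.99384 +0.02696 -0.10745]
    [-0.04110 +0.99045 -0.13162]
    [+0.10288 +0.13523 +0.98546]
t = (0.1780, -0.0401, 0.9012) m
M0: Pc = R·M0+t = (+0.06584, +0.07956, +0.90495); u = 433.8·(+0.06584)/0.90495 + 329.0 = 360.5618, v = 457.9·(+0.07956)/0.90495 + 225.2 = 265.4564
M1: Pc = R·M1+t = (+0.29641, +0.07002, +0.92882); u = 433.8·(+0.29641)/0.92882 + 329.0 = 467.4380, v = 457.9·(+0.07002)/0.92882 + 225.2 = 259.7216
M2: Pc = R·M2+t = (+0.29016, -0.15976, +0.89745); u = 433.8·(+0.29016)/0.89745 + 329.0 = 469.2543, v = 457.9·(-0.15976)/0.89745 + 225.2 = 143.6869
M3: Pc = R·M3+t = (+0.05959, -0.15022, +0.87358); u = 433.8·(+0.05959)/0.87358 + 329.0 = 358.5895, v = 457.9·(-0.15022)/0.87358 + 225.2 = 146.4574

c0=(360.56, 265.46) c1=(467.44, 259.72) c2=(469.25, 143.69) c3=(358.59, 146.46)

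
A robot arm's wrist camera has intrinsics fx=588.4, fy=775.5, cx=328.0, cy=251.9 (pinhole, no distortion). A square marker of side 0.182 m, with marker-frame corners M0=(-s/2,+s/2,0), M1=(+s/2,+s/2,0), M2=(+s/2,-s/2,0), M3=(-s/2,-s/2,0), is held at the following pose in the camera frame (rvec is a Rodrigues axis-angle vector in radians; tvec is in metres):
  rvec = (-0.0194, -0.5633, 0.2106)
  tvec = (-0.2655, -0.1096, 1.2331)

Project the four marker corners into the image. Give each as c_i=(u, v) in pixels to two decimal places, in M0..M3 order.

Intrinsics K: fx=588.4, fy=775.5, cx=328.0, cy=251.9
Marker side s = 0.182 m; corners in marker frame (Z=0):
  M0 = (-0.0910, +0.0910, 0)
  M1 = (+0.0910, +0.0910, 0)
  M2 = (+0.0910, -0.0910, 0)
  M3 = (-0.0910, -0.0910, 0)
rvec = (-0.0194, -0.5633, 0.2106), |rvec| = θ = 0.60169 rad = 34.475°
Rodrigues: sinθ=0.56604, 1−cosθ=0.17562; R = I + sinθ·[k]× + (1−cosθ)·[k]×²:
    [+0.82456 -0.19282 -0.53190]
    [+0.20342 +0.97830 -0.03930]
    [+0.52794 -0.07580 +0.84589]
t = (-0.2655, -0.1096, 1.2331) m
M0: Pc = R·M0+t = (-0.35808, -0.03909, +1.17816); u = 588.4·(-0.35808)/1.17816 + 328.0 = 149.1659, v = 775.5·(-0.03909)/1.17816 + 251.9 = 226.1725
M1: Pc = R·M1+t = (-0.20801, -0.00206, +1.27424); u = 588.4·(-0.20801)/1.27424 + 328.0 = 231.9478, v = 775.5·(-0.00206)/1.27424 + 251.9 = 250.6444
M2: Pc = R·M2+t = (-0.17292, -0.18011, +1.28804); u = 588.4·(-0.17292)/1.28804 + 328.0 = 249.0077, v = 775.5·(-0.18011)/1.28804 + 251.9 = 143.4573
M3: Pc = R·M3+t = (-0.32299, -0.21714, +1.19196); u = 588.4·(-0.32299)/1.19196 + 328.0 = 168.5591, v = 775.5·(-0.21714)/1.19196 + 251.9 = 110.6282

c0=(149.17, 226.17) c1=(231.95, 250.64) c2=(249.01, 143.46) c3=(168.56, 110.63)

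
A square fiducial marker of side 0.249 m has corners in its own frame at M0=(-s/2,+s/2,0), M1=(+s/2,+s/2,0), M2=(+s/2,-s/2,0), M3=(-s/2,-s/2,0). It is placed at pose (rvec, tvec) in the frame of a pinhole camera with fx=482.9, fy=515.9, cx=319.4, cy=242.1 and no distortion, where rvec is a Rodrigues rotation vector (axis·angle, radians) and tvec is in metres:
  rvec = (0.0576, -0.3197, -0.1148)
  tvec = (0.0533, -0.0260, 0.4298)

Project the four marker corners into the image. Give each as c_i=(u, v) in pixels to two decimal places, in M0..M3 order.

Intrinsics K: fx=482.9, fy=515.9, cx=319.4, cy=242.1
Marker side s = 0.249 m; corners in marker frame (Z=0):
  M0 = (-0.1245, +0.1245, 0)
  M1 = (+0.1245, +0.1245, 0)
  M2 = (+0.1245, -0.1245, 0)
  M3 = (-0.1245, -0.1245, 0)
rvec = (0.0576, -0.3197, -0.1148), |rvec| = θ = 0.34454 rad = 19.740°
Rodrigues: sinθ=0.33776, 1−cosθ=0.05877; R = I + sinθ·[k]× + (1−cosθ)·[k]×²:
    [+0.94287 +0.10343 -0.31669]
    [-0.12166 +0.99183 -0.03830]
    [+0.31014 +0.07464 +0.94776]
t = (0.0533, -0.0260, 0.4298) m
M0: Pc = R·M0+t = (-0.05121, +0.11263, +0.40048); u = 482.9·(-0.05121)/0.40048 + 319.4 = 257.6491, v = 515.9·(+0.11263)/0.40048 + 242.1 = 387.1901
M1: Pc = R·M1+t = (+0.18356, +0.08234, +0.47770); u = 482.9·(+0.18356)/0.47770 + 319.4 = 504.9608, v = 515.9·(+0.08234)/0.47770 + 242.1 = 331.0200
M2: Pc = R·M2+t = (+0.15781, -0.16463, +0.45912); u = 482.9·(+0.15781)/0.45912 + 319.4 = 485.3853, v = 515.9·(-0.16463)/0.45912 + 242.1 = 57.1103
M3: Pc = R·M3+t = (-0.07696, -0.13434, +0.38190); u = 482.9·(-0.07696)/0.38190 + 319.4 = 222.0799, v = 515.9·(-0.13434)/0.38190 + 242.1 = 60.6255

c0=(257.65, 387.19) c1=(504.96, 331.02) c2=(485.39, 57.11) c3=(222.08, 60.63)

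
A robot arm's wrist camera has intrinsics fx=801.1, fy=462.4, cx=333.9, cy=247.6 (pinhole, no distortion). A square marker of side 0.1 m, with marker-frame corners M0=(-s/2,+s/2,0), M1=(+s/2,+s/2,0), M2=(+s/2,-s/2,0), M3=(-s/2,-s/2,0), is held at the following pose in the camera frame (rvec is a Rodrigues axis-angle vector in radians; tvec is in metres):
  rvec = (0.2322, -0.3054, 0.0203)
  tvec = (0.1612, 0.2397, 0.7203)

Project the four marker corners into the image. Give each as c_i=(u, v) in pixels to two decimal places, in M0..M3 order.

Intrinsics K: fx=801.1, fy=462.4, cx=333.9, cy=247.6
Marker side s = 0.1 m; corners in marker frame (Z=0):
  M0 = (-0.0500, +0.0500, 0)
  M1 = (+0.0500, +0.0500, 0)
  M2 = (+0.0500, -0.0500, 0)
  M3 = (-0.0500, -0.0500, 0)
rvec = (0.2322, -0.3054, 0.0203), |rvec| = θ = 0.38418 rad = 22.012°
Rodrigues: sinθ=0.37480, 1−cosθ=0.07290; R = I + sinθ·[k]× + (1−cosθ)·[k]×²:
    [+0.95373 -0.05483 -0.29561]
    [-0.01522 +0.97317 -0.22959]
    [+0.30027 +0.22347 +0.92731]
t = (0.1612, 0.2397, 0.7203) m
M0: Pc = R·M0+t = (+0.11077, +0.28912, +0.71646); u = 801.1·(+0.11077)/0.71646 + 333.9 = 457.7582, v = 462.4·(+0.28912)/0.71646 + 247.6 = 434.1963
M1: Pc = R·M1+t = (+0.20615, +0.28760, +0.74649); u = 801.1·(+0.20615)/0.74649 + 333.9 = 555.1269, v = 462.4·(+0.28760)/0.74649 + 247.6 = 425.7479
M2: Pc = R·M2+t = (+0.21163, +0.19028, +0.72414); u = 801.1·(+0.21163)/0.72414 + 333.9 = 568.0193, v = 462.4·(+0.19028)/0.72414 + 247.6 = 369.1038
M3: Pc = R·M3+t = (+0.11625, +0.19180, +0.69411); u = 801.1·(+0.11625)/0.69411 + 333.9 = 468.0736, v = 462.4·(+0.19180)/0.69411 + 247.6 = 375.3738

c0=(457.76, 434.20) c1=(555.13, 425.75) c2=(568.02, 369.10) c3=(468.07, 375.37)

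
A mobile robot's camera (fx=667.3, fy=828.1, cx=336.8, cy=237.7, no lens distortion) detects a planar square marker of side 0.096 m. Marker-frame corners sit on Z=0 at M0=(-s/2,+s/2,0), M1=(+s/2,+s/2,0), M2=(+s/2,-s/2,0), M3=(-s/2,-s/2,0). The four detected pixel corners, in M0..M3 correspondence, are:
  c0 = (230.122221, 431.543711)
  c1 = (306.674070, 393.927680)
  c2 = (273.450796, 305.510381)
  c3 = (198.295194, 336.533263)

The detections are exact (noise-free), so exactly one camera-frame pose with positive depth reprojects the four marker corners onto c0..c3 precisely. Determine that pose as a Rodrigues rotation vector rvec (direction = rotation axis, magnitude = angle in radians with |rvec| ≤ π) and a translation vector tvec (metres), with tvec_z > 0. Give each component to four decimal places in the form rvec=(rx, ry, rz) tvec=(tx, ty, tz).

rvec=(-0.4499, -0.4003, -0.3791) tvec=(-0.0968, 0.1187, 0.7698)

Intrinsics K: fx=667.3, fy=828.1, cx=336.8, cy=237.7
Marker side s = 0.096 m; corners in marker frame (Z=0):
  M0 = (-0.0480, +0.0480, 0)
  M1 = (+0.0480, +0.0480, 0)
  M2 = (+0.0480, -0.0480, 0)
  M3 = (-0.0480, -0.0480, 0)
Detected image corners:
  c0 = (230.122221, 431.543711) px
  c1 = (306.674070, 393.927680) px
  c2 = (273.450796, 305.510381) px
  c3 = (198.295194, 336.533263) px
Planar DLT: solve 8×8 A·h = b for H (H[2,2]=1):
  H  [+937.10155 +227.58250 +252.85280]
  H  [-142.70420 +792.25852 +365.42544]
  H  [+0.58347 -0.44192 +1.00000]
B = K⁻¹H; ‖b₁‖=1.299087, ‖b₂‖=1.299087; λ = 2/(‖b₁‖+‖b₂‖) = 0.769772, sign → tz>0 ⇒ λ=+0.769772
r₁ = λ·B[:,0] = (+0.85432,-0.26157,+0.44914); r₂ = λ·B[:,1] = (+0.43423,+0.83410,-0.34018)
r₃ = r₁×r₂ = (-0.28564,+0.48565,+0.82617); SVD([r₁ r₂ r₃]) → R = UVᵀ:
  R  [+0.85432 +0.43423 -0.28564]
  R  [-0.26157 +0.83410 +0.48565]
  R  [+0.44914 -0.34018 +0.82617]
t = (-0.09684, +0.11873, +0.76977) m
tr R = 2.514585; θ = arccos((tr R − 1)/2) = 0.711639 rad = 40.774°
axis k = ((R−Rᵀ)₃₂, (R−Rᵀ)₁₃, (R−Rᵀ)₂₁) / (2 sinθ) = (-0.632261, -0.562553, -0.532710)
rvec = θ·k = (-0.449942, -0.400334, -0.379097)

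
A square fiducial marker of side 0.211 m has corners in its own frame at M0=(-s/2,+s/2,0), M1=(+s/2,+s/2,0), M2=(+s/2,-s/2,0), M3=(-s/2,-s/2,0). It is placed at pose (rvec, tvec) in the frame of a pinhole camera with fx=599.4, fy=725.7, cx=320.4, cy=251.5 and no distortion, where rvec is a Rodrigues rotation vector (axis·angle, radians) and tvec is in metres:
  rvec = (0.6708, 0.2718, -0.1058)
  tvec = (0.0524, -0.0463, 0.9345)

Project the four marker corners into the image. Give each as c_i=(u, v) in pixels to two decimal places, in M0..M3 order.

c0=(303.24, 277.59) c1=(427.53, 277.70) c2=(416.00, 139.80) c3=(275.03, 148.78)

Intrinsics K: fx=599.4, fy=725.7, cx=320.4, cy=251.5
Marker side s = 0.211 m; corners in marker frame (Z=0):
  M0 = (-0.1055, +0.1055, 0)
  M1 = (+0.1055, +0.1055, 0)
  M2 = (+0.1055, -0.1055, 0)
  M3 = (-0.1055, -0.1055, 0)
rvec = (0.6708, 0.2718, -0.1058), |rvec| = θ = 0.73147 rad = 41.910°
Rodrigues: sinθ=0.66796, 1−cosθ=0.25580; R = I + sinθ·[k]× + (1−cosθ)·[k]×²:
    [+0.95933 +0.18378 +0.21427]
    [-0.00945 +0.77952 -0.62631]
    [-0.28213 +0.59881 +0.74955]
t = (0.0524, -0.0463, 0.9345) m
M0: Pc = R·M0+t = (-0.02942, +0.03694, +1.02744); u = 599.4·(-0.02942)/1.02744 + 320.4 = 303.2366, v = 725.7·(+0.03694)/1.02744 + 251.5 = 277.5882
M1: Pc = R·M1+t = (+0.17300, +0.03494, +0.96791); u = 599.4·(+0.17300)/0.96791 + 320.4 = 427.5331, v = 725.7·(+0.03494)/0.96791 + 251.5 = 277.6984
M2: Pc = R·M2+t = (+0.13422, -0.12954, +0.84156); u = 599.4·(+0.13422)/0.84156 + 320.4 = 415.9980, v = 725.7·(-0.12954)/0.84156 + 251.5 = 139.7980
M3: Pc = R·M3+t = (-0.06820, -0.12754, +0.90109); u = 599.4·(-0.06820)/0.90109 + 320.4 = 275.0349, v = 725.7·(-0.12754)/0.90109 + 251.5 = 148.7827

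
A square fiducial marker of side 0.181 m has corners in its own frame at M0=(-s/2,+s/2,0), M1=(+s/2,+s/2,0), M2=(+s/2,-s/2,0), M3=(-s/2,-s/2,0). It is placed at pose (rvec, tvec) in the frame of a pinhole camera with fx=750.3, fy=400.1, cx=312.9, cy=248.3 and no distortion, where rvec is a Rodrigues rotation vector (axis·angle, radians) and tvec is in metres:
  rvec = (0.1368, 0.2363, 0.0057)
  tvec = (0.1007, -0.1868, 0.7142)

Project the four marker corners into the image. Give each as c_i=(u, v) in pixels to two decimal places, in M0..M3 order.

c0=(326.61, 195.26) c1=(514.60, 194.31) c2=(519.80, 86.99) c3=(325.11, 94.22)

Intrinsics K: fx=750.3, fy=400.1, cx=312.9, cy=248.3
Marker side s = 0.181 m; corners in marker frame (Z=0):
  M0 = (-0.0905, +0.0905, 0)
  M1 = (+0.0905, +0.0905, 0)
  M2 = (+0.0905, -0.0905, 0)
  M3 = (-0.0905, -0.0905, 0)
rvec = (0.1368, 0.2363, 0.0057), |rvec| = θ = 0.27310 rad = 15.648°
Rodrigues: sinθ=0.26972, 1−cosθ=0.03706; R = I + sinθ·[k]× + (1−cosθ)·[k]×²:
    [+0.97224 +0.01043 +0.23376]
    [+0.02169 +0.99068 -0.13444]
    [-0.23299 +0.13578 +0.96296]
t = (0.1007, -0.1868, 0.7142) m
M0: Pc = R·M0+t = (+0.01366, -0.09911, +0.74757); u = 750.3·(+0.01366)/0.74757 + 312.9 = 326.6065, v = 400.1·(-0.09911)/0.74757 + 248.3 = 195.2585
M1: Pc = R·M1+t = (+0.18963, -0.09518, +0.70540); u = 750.3·(+0.18963)/0.70540 + 312.9 = 514.6015, v = 400.1·(-0.09518)/0.70540 + 248.3 = 194.3145
M2: Pc = R·M2+t = (+0.18774, -0.27449, +0.68083); u = 750.3·(+0.18774)/0.68083 + 312.9 = 519.8010, v = 400.1·(-0.27449)/0.68083 + 248.3 = 86.9889
M3: Pc = R·M3+t = (+0.01177, -0.27842, +0.72300); u = 750.3·(+0.01177)/0.72300 + 312.9 = 325.1126, v = 400.1·(-0.27842)/0.72300 + 248.3 = 94.2250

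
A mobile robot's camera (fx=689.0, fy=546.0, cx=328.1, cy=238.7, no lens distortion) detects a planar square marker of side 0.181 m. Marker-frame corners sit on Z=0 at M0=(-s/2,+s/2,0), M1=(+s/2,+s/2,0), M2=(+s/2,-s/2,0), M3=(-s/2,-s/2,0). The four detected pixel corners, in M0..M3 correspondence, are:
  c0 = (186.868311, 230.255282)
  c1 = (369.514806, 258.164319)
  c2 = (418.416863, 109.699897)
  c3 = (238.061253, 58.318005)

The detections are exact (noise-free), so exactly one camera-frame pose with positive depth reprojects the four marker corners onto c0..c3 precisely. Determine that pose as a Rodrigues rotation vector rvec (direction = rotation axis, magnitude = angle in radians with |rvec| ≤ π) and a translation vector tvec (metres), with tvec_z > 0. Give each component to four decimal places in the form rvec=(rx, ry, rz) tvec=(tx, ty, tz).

rvec=(0.1460, -0.4764, 0.2229) tvec=(-0.0166, -0.0801, 0.6060)

Intrinsics K: fx=689.0, fy=546.0, cx=328.1, cy=238.7
Marker side s = 0.181 m; corners in marker frame (Z=0):
  M0 = (-0.0905, +0.0905, 0)
  M1 = (+0.0905, +0.0905, 0)
  M2 = (+0.0905, -0.0905, 0)
  M3 = (-0.0905, -0.0905, 0)
Detected image corners:
  c0 = (186.868311, 230.255282) px
  c1 = (369.514806, 258.164319) px
  c2 = (418.416863, 109.699897) px
  c3 = (238.061253, 58.318005) px
Planar DLT: solve 8×8 A·h = b for H (H[2,2]=1):
  H  [+1237.52528 -232.49699 +309.24635]
  H  [+345.20572 +904.12469 +166.53935]
  H  [+0.77395 +0.14368 +1.00000]
B = K⁻¹H; ‖b₁‖=1.650246, ‖b₂‖=1.650246; λ = 2/(‖b₁‖+‖b₂‖) = 0.605970, sign → tz>0 ⇒ λ=+0.605970
r₁ = λ·B[:,0] = (+0.86506,+0.17809,+0.46899); r₂ = λ·B[:,1] = (-0.24594,+0.96537,+0.08706)
r₃ = r₁×r₂ = (-0.43725,-0.19066,+0.87890); SVD([r₁ r₂ r₃]) → R = UVᵀ:
  R  [+0.86506 -0.24594 -0.43725]
  R  [+0.17809 +0.96537 -0.19066]
  R  [+0.46899 +0.08706 +0.87890]
t = (-0.01658, -0.08009, +0.60597) m
tr R = 2.709328; θ = arccos((tr R − 1)/2) = 0.545893 rad = 31.277°
axis k = ((R−Rᵀ)₃₂, (R−Rᵀ)₁₃, (R−Rᵀ)₂₁) / (2 sinθ) = (+0.267463, -0.872757, +0.408361)
rvec = θ·k = (+0.146006, -0.476432, +0.222921)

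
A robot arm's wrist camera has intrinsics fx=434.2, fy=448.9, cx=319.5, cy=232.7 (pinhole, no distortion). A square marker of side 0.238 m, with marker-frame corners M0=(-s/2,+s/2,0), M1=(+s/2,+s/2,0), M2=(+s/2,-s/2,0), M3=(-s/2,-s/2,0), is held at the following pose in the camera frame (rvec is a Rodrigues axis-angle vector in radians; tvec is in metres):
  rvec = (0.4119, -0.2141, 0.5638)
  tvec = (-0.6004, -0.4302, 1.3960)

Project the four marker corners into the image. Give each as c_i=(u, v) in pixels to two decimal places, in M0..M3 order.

Intrinsics K: fx=434.2, fy=448.9, cx=319.5, cy=232.7
Marker side s = 0.238 m; corners in marker frame (Z=0):
  M0 = (-0.1190, +0.1190, 0)
  M1 = (+0.1190, +0.1190, 0)
  M2 = (+0.1190, -0.1190, 0)
  M3 = (-0.1190, -0.1190, 0)
rvec = (0.4119, -0.2141, 0.5638), |rvec| = θ = 0.73032 rad = 41.844°
Rodrigues: sinθ=0.66711, 1−cosθ=0.25504; R = I + sinθ·[k]× + (1−cosθ)·[k]×²:
    [+0.82609 -0.55717 -0.08452]
    [+0.47283 +0.76688 -0.43397]
    [+0.30661 +0.31853 +0.89695]
t = (-0.6004, -0.4302, 1.3960) m
M0: Pc = R·M0+t = (-0.76501, -0.39521, +1.39742); u = 434.2·(-0.76501)/1.39742 + 319.5 = 81.8000, v = 448.9·(-0.39521)/1.39742 + 232.7 = 105.7451
M1: Pc = R·M1+t = (-0.56840, -0.28267, +1.47039); u = 434.2·(-0.56840)/1.47039 + 319.5 = 151.6544, v = 448.9·(-0.28267)/1.47039 + 232.7 = 146.4015
M2: Pc = R·M2+t = (-0.43579, -0.46519, +1.39458); u = 434.2·(-0.43579)/1.39458 + 319.5 = 183.8169, v = 448.9·(-0.46519)/1.39458 + 232.7 = 82.9602
M3: Pc = R·M3+t = (-0.63240, -0.57773, +1.32161); u = 434.2·(-0.63240)/1.32161 + 319.5 = 111.7315, v = 448.9·(-0.57773)/1.32161 + 232.7 = 36.4686

c0=(81.80, 105.75) c1=(151.65, 146.40) c2=(183.82, 82.96) c3=(111.73, 36.47)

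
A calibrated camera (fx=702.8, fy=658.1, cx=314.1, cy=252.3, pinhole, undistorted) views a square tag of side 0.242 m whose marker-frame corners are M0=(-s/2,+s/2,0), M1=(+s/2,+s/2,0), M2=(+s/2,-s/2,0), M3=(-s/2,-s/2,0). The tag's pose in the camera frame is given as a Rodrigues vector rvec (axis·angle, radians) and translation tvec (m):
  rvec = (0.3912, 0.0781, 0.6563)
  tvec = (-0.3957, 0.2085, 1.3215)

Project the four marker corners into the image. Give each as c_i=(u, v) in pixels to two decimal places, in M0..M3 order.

c0=(24.10, 359.79) c1=(124.81, 429.33) c2=(188.13, 352.25) c3=(80.77, 276.94)

Intrinsics K: fx=702.8, fy=658.1, cx=314.1, cy=252.3
Marker side s = 0.242 m; corners in marker frame (Z=0):
  M0 = (-0.1210, +0.1210, 0)
  M1 = (+0.1210, +0.1210, 0)
  M2 = (+0.1210, -0.1210, 0)
  M3 = (-0.1210, -0.1210, 0)
rvec = (0.3912, 0.0781, 0.6563), |rvec| = θ = 0.76803 rad = 44.005°
Rodrigues: sinθ=0.69472, 1−cosθ=0.28072; R = I + sinθ·[k]× + (1−cosθ)·[k]×²:
    [+0.79211 -0.57911 +0.19283]
    [+0.60819 +0.72218 -0.32947]
    [+0.05154 +0.37825 +0.92427]
t = (-0.3957, 0.2085, 1.3215) m
M0: Pc = R·M0+t = (-0.56162, +0.22229, +1.36103); u = 702.8·(-0.56162)/1.36103 + 314.1 = 24.0955, v = 658.1·(+0.22229)/1.36103 + 252.3 = 359.7852
M1: Pc = R·M1+t = (-0.36993, +0.36948, +1.37350); u = 702.8·(-0.36993)/1.37350 + 314.1 = 124.8143, v = 658.1·(+0.36948)/1.37350 + 252.3 = 429.3304
M2: Pc = R·M2+t = (-0.22978, +0.19471, +1.28197); u = 702.8·(-0.22978)/1.28197 + 314.1 = 188.1293, v = 658.1·(+0.19471)/1.28197 + 252.3 = 352.2532
M3: Pc = R·M3+t = (-0.42147, +0.04752, +1.26950); u = 702.8·(-0.42147)/1.26950 + 314.1 = 80.7702, v = 658.1·(+0.04752)/1.26950 + 252.3 = 276.9362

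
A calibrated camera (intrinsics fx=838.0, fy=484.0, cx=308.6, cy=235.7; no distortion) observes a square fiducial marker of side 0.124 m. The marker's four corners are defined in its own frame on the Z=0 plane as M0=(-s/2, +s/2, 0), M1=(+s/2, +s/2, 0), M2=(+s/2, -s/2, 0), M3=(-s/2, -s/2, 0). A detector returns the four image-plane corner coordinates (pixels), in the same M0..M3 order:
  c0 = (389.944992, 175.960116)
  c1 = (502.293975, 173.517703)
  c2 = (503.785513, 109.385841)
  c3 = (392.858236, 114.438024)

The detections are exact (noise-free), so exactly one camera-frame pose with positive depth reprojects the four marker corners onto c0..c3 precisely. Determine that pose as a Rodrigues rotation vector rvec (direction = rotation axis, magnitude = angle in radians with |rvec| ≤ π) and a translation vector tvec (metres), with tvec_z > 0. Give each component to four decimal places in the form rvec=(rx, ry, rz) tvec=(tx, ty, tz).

rvec=(-0.1072, 0.3233, 0.0200) tvec=(0.1528, -0.1781, 0.9315)

Intrinsics K: fx=838.0, fy=484.0, cx=308.6, cy=235.7
Marker side s = 0.124 m; corners in marker frame (Z=0):
  M0 = (-0.0620, +0.0620, 0)
  M1 = (+0.0620, +0.0620, 0)
  M2 = (+0.0620, -0.0620, 0)
  M3 = (-0.0620, -0.0620, 0)
Detected image corners:
  c0 = (389.944992, 175.960116) px
  c1 = (502.293975, 173.517703) px
  c2 = (503.785513, 109.385841) px
  c3 = (392.858236, 114.438024) px
Planar DLT: solve 8×8 A·h = b for H (H[2,2]=1):
  H  [+747.53406 -66.82585 +446.04623]
  H  [-79.23996 +490.76100 +143.15195]
  H  [-0.34152 -0.10944 +1.00000]
B = K⁻¹H; ‖b₁‖=1.073585, ‖b₂‖=1.073585; λ = 2/(‖b₁‖+‖b₂‖) = 0.931459, sign → tz>0 ⇒ λ=+0.931459
r₁ = λ·B[:,0] = (+0.94805,+0.00242,-0.31811); r₂ = λ·B[:,1] = (-0.03674,+0.99411,-0.10194)
r₃ = r₁×r₂ = (+0.31599,+0.10833,+0.94256); SVD([r₁ r₂ r₃]) → R = UVᵀ:
  R  [+0.94805 -0.03674 +0.31599]
  R  [+0.00242 +0.99411 +0.10833]
  R  [-0.31811 -0.10194 +0.94256]
t = (+0.15278, -0.17811, +0.93146) m
tr R = 2.884720; θ = arccos((tr R − 1)/2) = 0.341182 rad = 19.548°
axis k = ((R−Rᵀ)₃₂, (R−Rᵀ)₁₃, (R−Rᵀ)₂₁) / (2 sinθ) = (-0.314205, +0.947550, +0.058513)
rvec = θ·k = (-0.107201, +0.323287, +0.019963)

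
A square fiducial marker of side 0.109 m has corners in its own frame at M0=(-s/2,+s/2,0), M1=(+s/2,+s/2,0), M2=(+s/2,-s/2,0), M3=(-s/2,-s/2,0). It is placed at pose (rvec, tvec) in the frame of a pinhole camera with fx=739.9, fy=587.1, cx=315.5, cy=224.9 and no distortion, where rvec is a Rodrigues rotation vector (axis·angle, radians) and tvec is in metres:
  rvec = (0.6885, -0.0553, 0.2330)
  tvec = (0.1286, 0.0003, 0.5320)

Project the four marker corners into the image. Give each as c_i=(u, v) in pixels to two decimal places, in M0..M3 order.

c0=(398.88, 256.85) c1=(533.78, 277.82) c2=(600.04, 190.23) c3=(448.37, 163.88)

Intrinsics K: fx=739.9, fy=587.1, cx=315.5, cy=224.9
Marker side s = 0.109 m; corners in marker frame (Z=0):
  M0 = (-0.0545, +0.0545, 0)
  M1 = (+0.0545, +0.0545, 0)
  M2 = (+0.0545, -0.0545, 0)
  M3 = (-0.0545, -0.0545, 0)
rvec = (0.6885, -0.0553, 0.2330), |rvec| = θ = 0.72896 rad = 41.766°
Rodrigues: sinθ=0.66609, 1−cosθ=0.25413; R = I + sinθ·[k]× + (1−cosθ)·[k]×²:
    [+0.97257 -0.23111 +0.02619]
    [+0.19470 +0.74733 -0.63529]
    [+0.12725 +0.62296 +0.77183]
t = (0.1286, 0.0003, 0.5320) m
M0: Pc = R·M0+t = (+0.06300, +0.03042, +0.55902); u = 739.9·(+0.06300)/0.55902 + 315.5 = 398.8839, v = 587.1·(+0.03042)/0.55902 + 224.9 = 256.8467
M1: Pc = R·M1+t = (+0.16901, +0.05164, +0.57289); u = 739.9·(+0.16901)/0.57289 + 315.5 = 533.7808, v = 587.1·(+0.05164)/0.57289 + 224.9 = 277.8218
M2: Pc = R·M2+t = (+0.19420, -0.02982, +0.50498); u = 739.9·(+0.19420)/0.50498 + 315.5 = 600.0425, v = 587.1·(-0.02982)/0.50498 + 224.9 = 190.2326
M3: Pc = R·M3+t = (+0.08819, -0.05104, +0.49111); u = 739.9·(+0.08819)/0.49111 + 315.5 = 448.3657, v = 587.1·(-0.05104)/0.49111 + 224.9 = 163.8837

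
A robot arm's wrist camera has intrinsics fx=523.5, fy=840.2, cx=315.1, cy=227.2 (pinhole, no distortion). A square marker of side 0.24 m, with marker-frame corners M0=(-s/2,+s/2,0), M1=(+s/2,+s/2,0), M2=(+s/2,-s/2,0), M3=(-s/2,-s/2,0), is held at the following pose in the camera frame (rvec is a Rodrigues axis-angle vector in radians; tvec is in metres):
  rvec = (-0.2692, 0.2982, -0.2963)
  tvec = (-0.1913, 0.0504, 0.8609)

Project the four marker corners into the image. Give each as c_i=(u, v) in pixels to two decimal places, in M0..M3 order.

c0=(148.72, 423.69) c1=(280.66, 356.30) c2=(248.07, 131.31) c3=(128.51, 207.83)

Intrinsics K: fx=523.5, fy=840.2, cx=315.1, cy=227.2
Marker side s = 0.24 m; corners in marker frame (Z=0):
  M0 = (-0.1200, +0.1200, 0)
  M1 = (+0.1200, +0.1200, 0)
  M2 = (+0.1200, -0.1200, 0)
  M3 = (-0.1200, -0.1200, 0)
rvec = (-0.2692, 0.2982, -0.2963), |rvec| = θ = 0.49918 rad = 28.601°
Rodrigues: sinθ=0.47871, 1−cosθ=0.12203; R = I + sinθ·[k]× + (1−cosθ)·[k]×²:
    [+0.91346 +0.24484 +0.32503]
    [-0.32346 +0.92152 +0.21489]
    [-0.24691 -0.30143 +0.92097]
t = (-0.1913, 0.0504, 0.8609) m
M0: Pc = R·M0+t = (-0.27154, +0.19980, +0.85436); u = 523.5·(-0.27154)/0.85436 + 315.1 = 148.7193, v = 840.2·(+0.19980)/0.85436 + 227.2 = 423.6864
M1: Pc = R·M1+t = (-0.05230, +0.12217, +0.79510); u = 523.5·(-0.05230)/0.79510 + 315.1 = 280.6624, v = 840.2·(+0.12217)/0.79510 + 227.2 = 356.2970
M2: Pc = R·M2+t = (-0.11106, -0.09900, +0.86744); u = 523.5·(-0.11106)/0.86744 + 315.1 = 248.0725, v = 840.2·(-0.09900)/0.86744 + 227.2 = 131.3118
M3: Pc = R·M3+t = (-0.33030, -0.02137, +0.92670); u = 523.5·(-0.33030)/0.92670 + 315.1 = 128.5135, v = 840.2·(-0.02137)/0.92670 + 227.2 = 207.8271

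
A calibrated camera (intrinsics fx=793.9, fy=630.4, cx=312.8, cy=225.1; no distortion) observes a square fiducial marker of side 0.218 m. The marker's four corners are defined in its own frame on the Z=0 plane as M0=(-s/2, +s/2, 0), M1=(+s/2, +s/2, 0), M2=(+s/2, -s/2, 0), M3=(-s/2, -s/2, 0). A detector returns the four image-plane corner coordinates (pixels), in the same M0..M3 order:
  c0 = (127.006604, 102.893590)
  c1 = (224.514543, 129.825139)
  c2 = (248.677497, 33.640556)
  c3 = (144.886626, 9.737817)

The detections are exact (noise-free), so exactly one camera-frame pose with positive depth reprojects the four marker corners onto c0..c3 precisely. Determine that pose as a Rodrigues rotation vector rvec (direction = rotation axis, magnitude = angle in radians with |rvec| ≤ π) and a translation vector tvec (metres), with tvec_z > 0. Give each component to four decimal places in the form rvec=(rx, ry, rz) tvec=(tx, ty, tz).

Intrinsics K: fx=793.9, fy=630.4, cx=312.8, cy=225.1
Marker side s = 0.218 m; corners in marker frame (Z=0):
  M0 = (-0.1090, +0.1090, 0)
  M1 = (+0.1090, +0.1090, 0)
  M2 = (+0.1090, -0.1090, 0)
  M3 = (-0.1090, -0.1090, 0)
Detected image corners:
  c0 = (127.006604, 102.893590) px
  c1 = (224.514543, 129.825139) px
  c2 = (248.677497, 33.640556) px
  c3 = (144.886626, 9.737817) px
Planar DLT: solve 8×8 A·h = b for H (H[2,2]=1):
  H  [+421.86888 -50.99623 +184.83233]
  H  [+102.15897 +450.81867 +69.98016]
  H  [-0.21176 +0.24212 +1.00000]
B = K⁻¹H; ‖b₁‖=0.692342, ‖b₂‖=0.692342; λ = 2/(‖b₁‖+‖b₂‖) = 1.444372, sign → tz>0 ⇒ λ=+1.444372
r₁ = λ·B[:,0] = (+0.88803,+0.34328,-0.30586); r₂ = λ·B[:,1] = (-0.23057,+0.90804,+0.34971)
r₃ = r₁×r₂ = (+0.39779,-0.24003,+0.88552); SVD([r₁ r₂ r₃]) → R = UVᵀ:
  R  [+0.88803 -0.23057 +0.39779]
  R  [+0.34328 +0.90804 -0.24003]
  R  [-0.30586 +0.34971 +0.88552]
t = (-0.23282, -0.35541, +1.44437) m
tr R = 2.681598; θ = arccos((tr R − 1)/2) = 0.572039 rad = 32.775°
axis k = ((R−Rᵀ)₃₂, (R−Rᵀ)₁₃, (R−Rᵀ)₂₁) / (2 sinθ) = (+0.544700, +0.649908, +0.530020)
rvec = θ·k = (+0.311590, +0.371772, +0.303192)

rvec=(0.3116, 0.3718, 0.3032) tvec=(-0.2328, -0.3554, 1.4444)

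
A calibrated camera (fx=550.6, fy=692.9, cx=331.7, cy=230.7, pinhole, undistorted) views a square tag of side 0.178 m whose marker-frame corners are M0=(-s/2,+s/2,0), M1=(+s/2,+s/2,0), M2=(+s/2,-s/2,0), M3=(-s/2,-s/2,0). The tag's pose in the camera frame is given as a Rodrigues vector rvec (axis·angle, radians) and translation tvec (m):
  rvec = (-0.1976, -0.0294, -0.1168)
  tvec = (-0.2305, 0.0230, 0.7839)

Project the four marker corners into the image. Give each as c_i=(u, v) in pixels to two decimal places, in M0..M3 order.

Intrinsics K: fx=550.6, fy=692.9, cx=331.7, cy=230.7
Marker side s = 0.178 m; corners in marker frame (Z=0):
  M0 = (-0.0890, +0.0890, 0)
  M1 = (+0.0890, +0.0890, 0)
  M2 = (+0.0890, -0.0890, 0)
  M3 = (-0.0890, -0.0890, 0)
rvec = (-0.1976, -0.0294, -0.1168), |rvec| = θ = 0.23141 rad = 13.259°
Rodrigues: sinθ=0.22935, 1−cosθ=0.02666; R = I + sinθ·[k]× + (1−cosθ)·[k]×²:
    [+0.99278 +0.11865 -0.01765]
    [-0.11287 +0.97377 +0.19755]
    [+0.04063 -0.19413 +0.98013]
t = (-0.2305, 0.0230, 0.7839) m
M0: Pc = R·M0+t = (-0.30830, +0.11971, +0.76301); u = 550.6·(-0.30830)/0.76301 + 331.7 = 109.2268, v = 692.9·(+0.11971)/0.76301 + 230.7 = 339.4118
M1: Pc = R·M1+t = (-0.13158, +0.09962, +0.77024); u = 550.6·(-0.13158)/0.77024 + 331.7 = 237.6390, v = 692.9·(+0.09962)/0.77024 + 230.7 = 320.3178
M2: Pc = R·M2+t = (-0.15270, -0.07371, +0.80479); u = 550.6·(-0.15270)/0.80479 + 331.7 = 227.2283, v = 692.9·(-0.07371)/0.80479 + 230.7 = 167.2372
M3: Pc = R·M3+t = (-0.32942, -0.05362, +0.79756); u = 550.6·(-0.32942)/0.79756 + 331.7 = 104.2854, v = 692.9·(-0.05362)/0.79756 + 230.7 = 184.1160

c0=(109.23, 339.41) c1=(237.64, 320.32) c2=(227.23, 167.24) c3=(104.29, 184.12)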